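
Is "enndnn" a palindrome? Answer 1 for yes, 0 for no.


Input: enndnn
Reversed: nndnne
  Compare pos 0 ('e') with pos 5 ('n'): MISMATCH
  Compare pos 1 ('n') with pos 4 ('n'): match
  Compare pos 2 ('n') with pos 3 ('d'): MISMATCH
Result: not a palindrome

0


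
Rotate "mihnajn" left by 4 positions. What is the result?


Input: "mihnajn", rotate left by 4
First 4 characters: "mihn"
Remaining characters: "ajn"
Concatenate remaining + first: "ajn" + "mihn" = "ajnmihn"

ajnmihn


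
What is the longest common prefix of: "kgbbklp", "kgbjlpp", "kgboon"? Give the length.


Words: kgbbklp, kgbjlpp, kgboon
  Position 0: all 'k' => match
  Position 1: all 'g' => match
  Position 2: all 'b' => match
  Position 3: ('b', 'j', 'o') => mismatch, stop
LCP = "kgb" (length 3)

3


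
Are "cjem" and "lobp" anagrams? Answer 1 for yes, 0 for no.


Strings: "cjem", "lobp"
Sorted first:  cejm
Sorted second: blop
Differ at position 0: 'c' vs 'b' => not anagrams

0


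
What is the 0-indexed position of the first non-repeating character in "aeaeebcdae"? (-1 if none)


Input: aeaeebcdae
Character frequencies:
  'a': 3
  'b': 1
  'c': 1
  'd': 1
  'e': 4
Scanning left to right for freq == 1:
  Position 0 ('a'): freq=3, skip
  Position 1 ('e'): freq=4, skip
  Position 2 ('a'): freq=3, skip
  Position 3 ('e'): freq=4, skip
  Position 4 ('e'): freq=4, skip
  Position 5 ('b'): unique! => answer = 5

5


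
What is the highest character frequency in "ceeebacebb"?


Input: ceeebacebb
Character counts:
  'a': 1
  'b': 3
  'c': 2
  'e': 4
Maximum frequency: 4

4


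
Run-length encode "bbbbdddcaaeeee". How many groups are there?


Input: bbbbdddcaaeeee
Scanning for consecutive runs:
  Group 1: 'b' x 4 (positions 0-3)
  Group 2: 'd' x 3 (positions 4-6)
  Group 3: 'c' x 1 (positions 7-7)
  Group 4: 'a' x 2 (positions 8-9)
  Group 5: 'e' x 4 (positions 10-13)
Total groups: 5

5


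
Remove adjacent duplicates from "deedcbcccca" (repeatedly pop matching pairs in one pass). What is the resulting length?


Input: deedcbcccca
Stack-based adjacent duplicate removal:
  Read 'd': push. Stack: d
  Read 'e': push. Stack: de
  Read 'e': matches stack top 'e' => pop. Stack: d
  Read 'd': matches stack top 'd' => pop. Stack: (empty)
  Read 'c': push. Stack: c
  Read 'b': push. Stack: cb
  Read 'c': push. Stack: cbc
  Read 'c': matches stack top 'c' => pop. Stack: cb
  Read 'c': push. Stack: cbc
  Read 'c': matches stack top 'c' => pop. Stack: cb
  Read 'a': push. Stack: cba
Final stack: "cba" (length 3)

3


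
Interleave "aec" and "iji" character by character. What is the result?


Interleaving "aec" and "iji":
  Position 0: 'a' from first, 'i' from second => "ai"
  Position 1: 'e' from first, 'j' from second => "ej"
  Position 2: 'c' from first, 'i' from second => "ci"
Result: aiejci

aiejci


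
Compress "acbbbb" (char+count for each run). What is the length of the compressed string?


Input: acbbbb
Runs:
  'a' x 1 => "a1"
  'c' x 1 => "c1"
  'b' x 4 => "b4"
Compressed: "a1c1b4"
Compressed length: 6

6


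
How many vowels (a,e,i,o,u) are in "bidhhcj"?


Input: bidhhcj
Checking each character:
  'b' at position 0: consonant
  'i' at position 1: vowel (running total: 1)
  'd' at position 2: consonant
  'h' at position 3: consonant
  'h' at position 4: consonant
  'c' at position 5: consonant
  'j' at position 6: consonant
Total vowels: 1

1


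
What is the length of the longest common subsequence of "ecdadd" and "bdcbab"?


LCS of "ecdadd" and "bdcbab"
DP table:
           b    d    c    b    a    b
      0    0    0    0    0    0    0
  e   0    0    0    0    0    0    0
  c   0    0    0    1    1    1    1
  d   0    0    1    1    1    1    1
  a   0    0    1    1    1    2    2
  d   0    0    1    1    1    2    2
  d   0    0    1    1    1    2    2
LCS length = dp[6][6] = 2

2


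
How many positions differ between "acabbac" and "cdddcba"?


Comparing "acabbac" and "cdddcba" position by position:
  Position 0: 'a' vs 'c' => DIFFER
  Position 1: 'c' vs 'd' => DIFFER
  Position 2: 'a' vs 'd' => DIFFER
  Position 3: 'b' vs 'd' => DIFFER
  Position 4: 'b' vs 'c' => DIFFER
  Position 5: 'a' vs 'b' => DIFFER
  Position 6: 'c' vs 'a' => DIFFER
Positions that differ: 7

7


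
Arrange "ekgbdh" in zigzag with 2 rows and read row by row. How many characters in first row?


Zigzag "ekgbdh" into 2 rows:
Placing characters:
  'e' => row 0
  'k' => row 1
  'g' => row 0
  'b' => row 1
  'd' => row 0
  'h' => row 1
Rows:
  Row 0: "egd"
  Row 1: "kbh"
First row length: 3

3


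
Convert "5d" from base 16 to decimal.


Input: "5d" in base 16
Positional expansion:
  Digit '5' (value 5) x 16^1 = 80
  Digit 'd' (value 13) x 16^0 = 13
Sum = 93

93


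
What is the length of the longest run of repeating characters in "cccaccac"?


Input: "cccaccac"
Scanning for longest run:
  Position 1 ('c'): continues run of 'c', length=2
  Position 2 ('c'): continues run of 'c', length=3
  Position 3 ('a'): new char, reset run to 1
  Position 4 ('c'): new char, reset run to 1
  Position 5 ('c'): continues run of 'c', length=2
  Position 6 ('a'): new char, reset run to 1
  Position 7 ('c'): new char, reset run to 1
Longest run: 'c' with length 3

3


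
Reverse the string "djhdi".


Input: djhdi
Reading characters right to left:
  Position 4: 'i'
  Position 3: 'd'
  Position 2: 'h'
  Position 1: 'j'
  Position 0: 'd'
Reversed: idhjd

idhjd


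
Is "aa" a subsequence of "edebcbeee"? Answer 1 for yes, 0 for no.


Check if "aa" is a subsequence of "edebcbeee"
Greedy scan:
  Position 0 ('e'): no match needed
  Position 1 ('d'): no match needed
  Position 2 ('e'): no match needed
  Position 3 ('b'): no match needed
  Position 4 ('c'): no match needed
  Position 5 ('b'): no match needed
  Position 6 ('e'): no match needed
  Position 7 ('e'): no match needed
  Position 8 ('e'): no match needed
Only matched 0/2 characters => not a subsequence

0


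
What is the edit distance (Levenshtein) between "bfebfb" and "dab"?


Computing edit distance: "bfebfb" -> "dab"
DP table:
           d    a    b
      0    1    2    3
  b   1    1    2    2
  f   2    2    2    3
  e   3    3    3    3
  b   4    4    4    3
  f   5    5    5    4
  b   6    6    6    5
Edit distance = dp[6][3] = 5

5


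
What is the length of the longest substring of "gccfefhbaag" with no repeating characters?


Input: "gccfefhbaag"
Sliding window (track last position of each char):
  Position 0 ('g'): window [0,0] length 1 -- new best
  Position 1 ('c'): window [0,1] length 2 -- new best
  Position 2 ('c'): repeat (last at 1), move window start to 2
  Position 2 ('c'): window [2,2] length 1
  Position 3 ('f'): window [2,3] length 2
  Position 4 ('e'): window [2,4] length 3 -- new best
  Position 5 ('f'): repeat (last at 3), move window start to 4
  Position 5 ('f'): window [4,5] length 2
  Position 6 ('h'): window [4,6] length 3
  Position 7 ('b'): window [4,7] length 4 -- new best
  Position 8 ('a'): window [4,8] length 5 -- new best
  Position 9 ('a'): repeat (last at 8), move window start to 9
  Position 9 ('a'): window [9,9] length 1
  Position 10 ('g'): window [9,10] length 2
Longest substring with no repeats: "efhba" with length 5

5


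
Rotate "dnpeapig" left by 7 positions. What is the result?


Input: "dnpeapig", rotate left by 7
First 7 characters: "dnpeapi"
Remaining characters: "g"
Concatenate remaining + first: "g" + "dnpeapi" = "gdnpeapi"

gdnpeapi


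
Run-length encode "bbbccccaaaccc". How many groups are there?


Input: bbbccccaaaccc
Scanning for consecutive runs:
  Group 1: 'b' x 3 (positions 0-2)
  Group 2: 'c' x 4 (positions 3-6)
  Group 3: 'a' x 3 (positions 7-9)
  Group 4: 'c' x 3 (positions 10-12)
Total groups: 4

4


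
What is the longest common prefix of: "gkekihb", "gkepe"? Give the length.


Words: gkekihb, gkepe
  Position 0: all 'g' => match
  Position 1: all 'k' => match
  Position 2: all 'e' => match
  Position 3: ('k', 'p') => mismatch, stop
LCP = "gke" (length 3)

3


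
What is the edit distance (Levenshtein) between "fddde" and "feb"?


Computing edit distance: "fddde" -> "feb"
DP table:
           f    e    b
      0    1    2    3
  f   1    0    1    2
  d   2    1    1    2
  d   3    2    2    2
  d   4    3    3    3
  e   5    4    3    4
Edit distance = dp[5][3] = 4

4


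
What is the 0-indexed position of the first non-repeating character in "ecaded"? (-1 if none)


Input: ecaded
Character frequencies:
  'a': 1
  'c': 1
  'd': 2
  'e': 2
Scanning left to right for freq == 1:
  Position 0 ('e'): freq=2, skip
  Position 1 ('c'): unique! => answer = 1

1


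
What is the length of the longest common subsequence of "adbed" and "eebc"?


LCS of "adbed" and "eebc"
DP table:
           e    e    b    c
      0    0    0    0    0
  a   0    0    0    0    0
  d   0    0    0    0    0
  b   0    0    0    1    1
  e   0    1    1    1    1
  d   0    1    1    1    1
LCS length = dp[5][4] = 1

1


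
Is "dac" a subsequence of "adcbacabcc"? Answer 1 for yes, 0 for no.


Check if "dac" is a subsequence of "adcbacabcc"
Greedy scan:
  Position 0 ('a'): no match needed
  Position 1 ('d'): matches sub[0] = 'd'
  Position 2 ('c'): no match needed
  Position 3 ('b'): no match needed
  Position 4 ('a'): matches sub[1] = 'a'
  Position 5 ('c'): matches sub[2] = 'c'
  Position 6 ('a'): no match needed
  Position 7 ('b'): no match needed
  Position 8 ('c'): no match needed
  Position 9 ('c'): no match needed
All 3 characters matched => is a subsequence

1


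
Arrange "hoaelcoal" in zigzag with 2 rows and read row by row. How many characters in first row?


Zigzag "hoaelcoal" into 2 rows:
Placing characters:
  'h' => row 0
  'o' => row 1
  'a' => row 0
  'e' => row 1
  'l' => row 0
  'c' => row 1
  'o' => row 0
  'a' => row 1
  'l' => row 0
Rows:
  Row 0: "halol"
  Row 1: "oeca"
First row length: 5

5


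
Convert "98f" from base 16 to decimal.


Input: "98f" in base 16
Positional expansion:
  Digit '9' (value 9) x 16^2 = 2304
  Digit '8' (value 8) x 16^1 = 128
  Digit 'f' (value 15) x 16^0 = 15
Sum = 2447

2447


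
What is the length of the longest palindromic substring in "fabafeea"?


Input: "fabafeea"
Checking substrings for palindromes:
  [0:5] "fabaf" (len 5) => palindrome
  [1:4] "aba" (len 3) => palindrome
  [5:7] "ee" (len 2) => palindrome
Longest palindromic substring: "fabaf" with length 5

5


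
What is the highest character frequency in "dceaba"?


Input: dceaba
Character counts:
  'a': 2
  'b': 1
  'c': 1
  'd': 1
  'e': 1
Maximum frequency: 2

2


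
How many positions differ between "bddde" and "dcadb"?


Comparing "bddde" and "dcadb" position by position:
  Position 0: 'b' vs 'd' => DIFFER
  Position 1: 'd' vs 'c' => DIFFER
  Position 2: 'd' vs 'a' => DIFFER
  Position 3: 'd' vs 'd' => same
  Position 4: 'e' vs 'b' => DIFFER
Positions that differ: 4

4


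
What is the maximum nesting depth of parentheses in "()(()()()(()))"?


Input: "()(()()()(()))"
Tracking depth:
  Position 0 '(': depth becomes 1
  Position 1 ')': depth becomes 0
  Position 2 '(': depth becomes 1
  Position 3 '(': depth becomes 2
  Position 4 ')': depth becomes 1
  Position 5 '(': depth becomes 2
  Position 6 ')': depth becomes 1
  Position 7 '(': depth becomes 2
  Position 8 ')': depth becomes 1
  Position 9 '(': depth becomes 2
  Position 10 '(': depth becomes 3
  Position 11 ')': depth becomes 2
  Position 12 ')': depth becomes 1
  Position 13 ')': depth becomes 0
Maximum depth reached: 3

3


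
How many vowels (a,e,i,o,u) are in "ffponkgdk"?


Input: ffponkgdk
Checking each character:
  'f' at position 0: consonant
  'f' at position 1: consonant
  'p' at position 2: consonant
  'o' at position 3: vowel (running total: 1)
  'n' at position 4: consonant
  'k' at position 5: consonant
  'g' at position 6: consonant
  'd' at position 7: consonant
  'k' at position 8: consonant
Total vowels: 1

1


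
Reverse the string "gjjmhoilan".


Input: gjjmhoilan
Reading characters right to left:
  Position 9: 'n'
  Position 8: 'a'
  Position 7: 'l'
  Position 6: 'i'
  Position 5: 'o'
  Position 4: 'h'
  Position 3: 'm'
  Position 2: 'j'
  Position 1: 'j'
  Position 0: 'g'
Reversed: naliohmjjg

naliohmjjg


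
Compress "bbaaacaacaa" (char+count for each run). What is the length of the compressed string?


Input: bbaaacaacaa
Runs:
  'b' x 2 => "b2"
  'a' x 3 => "a3"
  'c' x 1 => "c1"
  'a' x 2 => "a2"
  'c' x 1 => "c1"
  'a' x 2 => "a2"
Compressed: "b2a3c1a2c1a2"
Compressed length: 12

12


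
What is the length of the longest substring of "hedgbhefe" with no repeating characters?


Input: "hedgbhefe"
Sliding window (track last position of each char):
  Position 0 ('h'): window [0,0] length 1 -- new best
  Position 1 ('e'): window [0,1] length 2 -- new best
  Position 2 ('d'): window [0,2] length 3 -- new best
  Position 3 ('g'): window [0,3] length 4 -- new best
  Position 4 ('b'): window [0,4] length 5 -- new best
  Position 5 ('h'): repeat (last at 0), move window start to 1
  Position 5 ('h'): window [1,5] length 5
  Position 6 ('e'): repeat (last at 1), move window start to 2
  Position 6 ('e'): window [2,6] length 5
  Position 7 ('f'): window [2,7] length 6 -- new best
  Position 8 ('e'): repeat (last at 6), move window start to 7
  Position 8 ('e'): window [7,8] length 2
Longest substring with no repeats: "dgbhef" with length 6

6


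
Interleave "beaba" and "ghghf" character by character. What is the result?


Interleaving "beaba" and "ghghf":
  Position 0: 'b' from first, 'g' from second => "bg"
  Position 1: 'e' from first, 'h' from second => "eh"
  Position 2: 'a' from first, 'g' from second => "ag"
  Position 3: 'b' from first, 'h' from second => "bh"
  Position 4: 'a' from first, 'f' from second => "af"
Result: bgehagbhaf

bgehagbhaf


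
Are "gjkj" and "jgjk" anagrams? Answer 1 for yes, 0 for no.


Strings: "gjkj", "jgjk"
Sorted first:  gjjk
Sorted second: gjjk
Sorted forms match => anagrams

1


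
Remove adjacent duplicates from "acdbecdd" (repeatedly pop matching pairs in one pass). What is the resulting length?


Input: acdbecdd
Stack-based adjacent duplicate removal:
  Read 'a': push. Stack: a
  Read 'c': push. Stack: ac
  Read 'd': push. Stack: acd
  Read 'b': push. Stack: acdb
  Read 'e': push. Stack: acdbe
  Read 'c': push. Stack: acdbec
  Read 'd': push. Stack: acdbecd
  Read 'd': matches stack top 'd' => pop. Stack: acdbec
Final stack: "acdbec" (length 6)

6


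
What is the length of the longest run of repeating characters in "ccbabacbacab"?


Input: "ccbabacbacab"
Scanning for longest run:
  Position 1 ('c'): continues run of 'c', length=2
  Position 2 ('b'): new char, reset run to 1
  Position 3 ('a'): new char, reset run to 1
  Position 4 ('b'): new char, reset run to 1
  Position 5 ('a'): new char, reset run to 1
  Position 6 ('c'): new char, reset run to 1
  Position 7 ('b'): new char, reset run to 1
  Position 8 ('a'): new char, reset run to 1
  Position 9 ('c'): new char, reset run to 1
  Position 10 ('a'): new char, reset run to 1
  Position 11 ('b'): new char, reset run to 1
Longest run: 'c' with length 2

2


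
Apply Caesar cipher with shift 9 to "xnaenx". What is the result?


Caesar cipher: shift "xnaenx" by 9
  'x' (pos 23) + 9 = pos 6 = 'g'
  'n' (pos 13) + 9 = pos 22 = 'w'
  'a' (pos 0) + 9 = pos 9 = 'j'
  'e' (pos 4) + 9 = pos 13 = 'n'
  'n' (pos 13) + 9 = pos 22 = 'w'
  'x' (pos 23) + 9 = pos 6 = 'g'
Result: gwjnwg

gwjnwg


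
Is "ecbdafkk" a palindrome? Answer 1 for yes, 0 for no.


Input: ecbdafkk
Reversed: kkfadbce
  Compare pos 0 ('e') with pos 7 ('k'): MISMATCH
  Compare pos 1 ('c') with pos 6 ('k'): MISMATCH
  Compare pos 2 ('b') with pos 5 ('f'): MISMATCH
  Compare pos 3 ('d') with pos 4 ('a'): MISMATCH
Result: not a palindrome

0


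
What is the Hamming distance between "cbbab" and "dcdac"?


Comparing "cbbab" and "dcdac" position by position:
  Position 0: 'c' vs 'd' => differ
  Position 1: 'b' vs 'c' => differ
  Position 2: 'b' vs 'd' => differ
  Position 3: 'a' vs 'a' => same
  Position 4: 'b' vs 'c' => differ
Total differences (Hamming distance): 4

4


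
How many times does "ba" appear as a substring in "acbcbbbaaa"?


Searching for "ba" in "acbcbbbaaa"
Scanning each position:
  Position 0: "ac" => no
  Position 1: "cb" => no
  Position 2: "bc" => no
  Position 3: "cb" => no
  Position 4: "bb" => no
  Position 5: "bb" => no
  Position 6: "ba" => MATCH
  Position 7: "aa" => no
  Position 8: "aa" => no
Total occurrences: 1

1


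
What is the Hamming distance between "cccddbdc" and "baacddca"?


Comparing "cccddbdc" and "baacddca" position by position:
  Position 0: 'c' vs 'b' => differ
  Position 1: 'c' vs 'a' => differ
  Position 2: 'c' vs 'a' => differ
  Position 3: 'd' vs 'c' => differ
  Position 4: 'd' vs 'd' => same
  Position 5: 'b' vs 'd' => differ
  Position 6: 'd' vs 'c' => differ
  Position 7: 'c' vs 'a' => differ
Total differences (Hamming distance): 7

7


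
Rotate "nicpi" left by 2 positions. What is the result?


Input: "nicpi", rotate left by 2
First 2 characters: "ni"
Remaining characters: "cpi"
Concatenate remaining + first: "cpi" + "ni" = "cpini"

cpini


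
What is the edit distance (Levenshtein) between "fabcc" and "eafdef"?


Computing edit distance: "fabcc" -> "eafdef"
DP table:
           e    a    f    d    e    f
      0    1    2    3    4    5    6
  f   1    1    2    2    3    4    5
  a   2    2    1    2    3    4    5
  b   3    3    2    2    3    4    5
  c   4    4    3    3    3    4    5
  c   5    5    4    4    4    4    5
Edit distance = dp[5][6] = 5

5


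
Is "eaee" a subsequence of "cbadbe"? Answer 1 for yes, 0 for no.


Check if "eaee" is a subsequence of "cbadbe"
Greedy scan:
  Position 0 ('c'): no match needed
  Position 1 ('b'): no match needed
  Position 2 ('a'): no match needed
  Position 3 ('d'): no match needed
  Position 4 ('b'): no match needed
  Position 5 ('e'): matches sub[0] = 'e'
Only matched 1/4 characters => not a subsequence

0


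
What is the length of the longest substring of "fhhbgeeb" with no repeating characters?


Input: "fhhbgeeb"
Sliding window (track last position of each char):
  Position 0 ('f'): window [0,0] length 1 -- new best
  Position 1 ('h'): window [0,1] length 2 -- new best
  Position 2 ('h'): repeat (last at 1), move window start to 2
  Position 2 ('h'): window [2,2] length 1
  Position 3 ('b'): window [2,3] length 2
  Position 4 ('g'): window [2,4] length 3 -- new best
  Position 5 ('e'): window [2,5] length 4 -- new best
  Position 6 ('e'): repeat (last at 5), move window start to 6
  Position 6 ('e'): window [6,6] length 1
  Position 7 ('b'): window [6,7] length 2
Longest substring with no repeats: "hbge" with length 4

4


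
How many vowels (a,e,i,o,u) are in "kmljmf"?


Input: kmljmf
Checking each character:
  'k' at position 0: consonant
  'm' at position 1: consonant
  'l' at position 2: consonant
  'j' at position 3: consonant
  'm' at position 4: consonant
  'f' at position 5: consonant
Total vowels: 0

0


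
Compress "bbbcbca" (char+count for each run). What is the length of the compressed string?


Input: bbbcbca
Runs:
  'b' x 3 => "b3"
  'c' x 1 => "c1"
  'b' x 1 => "b1"
  'c' x 1 => "c1"
  'a' x 1 => "a1"
Compressed: "b3c1b1c1a1"
Compressed length: 10

10


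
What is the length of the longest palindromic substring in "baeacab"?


Input: "baeacab"
Checking substrings for palindromes:
  [1:4] "aea" (len 3) => palindrome
  [3:6] "aca" (len 3) => palindrome
Longest palindromic substring: "aea" with length 3

3


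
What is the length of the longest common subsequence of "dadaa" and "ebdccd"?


LCS of "dadaa" and "ebdccd"
DP table:
           e    b    d    c    c    d
      0    0    0    0    0    0    0
  d   0    0    0    1    1    1    1
  a   0    0    0    1    1    1    1
  d   0    0    0    1    1    1    2
  a   0    0    0    1    1    1    2
  a   0    0    0    1    1    1    2
LCS length = dp[5][6] = 2

2


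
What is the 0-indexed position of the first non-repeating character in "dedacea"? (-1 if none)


Input: dedacea
Character frequencies:
  'a': 2
  'c': 1
  'd': 2
  'e': 2
Scanning left to right for freq == 1:
  Position 0 ('d'): freq=2, skip
  Position 1 ('e'): freq=2, skip
  Position 2 ('d'): freq=2, skip
  Position 3 ('a'): freq=2, skip
  Position 4 ('c'): unique! => answer = 4

4


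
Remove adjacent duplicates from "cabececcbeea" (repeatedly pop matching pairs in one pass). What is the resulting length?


Input: cabececcbeea
Stack-based adjacent duplicate removal:
  Read 'c': push. Stack: c
  Read 'a': push. Stack: ca
  Read 'b': push. Stack: cab
  Read 'e': push. Stack: cabe
  Read 'c': push. Stack: cabec
  Read 'e': push. Stack: cabece
  Read 'c': push. Stack: cabecec
  Read 'c': matches stack top 'c' => pop. Stack: cabece
  Read 'b': push. Stack: cabeceb
  Read 'e': push. Stack: cabecebe
  Read 'e': matches stack top 'e' => pop. Stack: cabeceb
  Read 'a': push. Stack: cabeceba
Final stack: "cabeceba" (length 8)

8


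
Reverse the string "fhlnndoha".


Input: fhlnndoha
Reading characters right to left:
  Position 8: 'a'
  Position 7: 'h'
  Position 6: 'o'
  Position 5: 'd'
  Position 4: 'n'
  Position 3: 'n'
  Position 2: 'l'
  Position 1: 'h'
  Position 0: 'f'
Reversed: ahodnnlhf

ahodnnlhf


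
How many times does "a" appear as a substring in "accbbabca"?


Searching for "a" in "accbbabca"
Scanning each position:
  Position 0: "a" => MATCH
  Position 1: "c" => no
  Position 2: "c" => no
  Position 3: "b" => no
  Position 4: "b" => no
  Position 5: "a" => MATCH
  Position 6: "b" => no
  Position 7: "c" => no
  Position 8: "a" => MATCH
Total occurrences: 3

3


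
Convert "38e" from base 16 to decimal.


Input: "38e" in base 16
Positional expansion:
  Digit '3' (value 3) x 16^2 = 768
  Digit '8' (value 8) x 16^1 = 128
  Digit 'e' (value 14) x 16^0 = 14
Sum = 910

910


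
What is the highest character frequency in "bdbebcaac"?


Input: bdbebcaac
Character counts:
  'a': 2
  'b': 3
  'c': 2
  'd': 1
  'e': 1
Maximum frequency: 3

3


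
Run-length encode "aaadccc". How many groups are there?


Input: aaadccc
Scanning for consecutive runs:
  Group 1: 'a' x 3 (positions 0-2)
  Group 2: 'd' x 1 (positions 3-3)
  Group 3: 'c' x 3 (positions 4-6)
Total groups: 3

3


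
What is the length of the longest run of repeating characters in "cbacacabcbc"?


Input: "cbacacabcbc"
Scanning for longest run:
  Position 1 ('b'): new char, reset run to 1
  Position 2 ('a'): new char, reset run to 1
  Position 3 ('c'): new char, reset run to 1
  Position 4 ('a'): new char, reset run to 1
  Position 5 ('c'): new char, reset run to 1
  Position 6 ('a'): new char, reset run to 1
  Position 7 ('b'): new char, reset run to 1
  Position 8 ('c'): new char, reset run to 1
  Position 9 ('b'): new char, reset run to 1
  Position 10 ('c'): new char, reset run to 1
Longest run: 'c' with length 1

1


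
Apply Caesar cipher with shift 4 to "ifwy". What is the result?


Caesar cipher: shift "ifwy" by 4
  'i' (pos 8) + 4 = pos 12 = 'm'
  'f' (pos 5) + 4 = pos 9 = 'j'
  'w' (pos 22) + 4 = pos 0 = 'a'
  'y' (pos 24) + 4 = pos 2 = 'c'
Result: mjac

mjac


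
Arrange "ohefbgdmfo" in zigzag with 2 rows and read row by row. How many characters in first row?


Zigzag "ohefbgdmfo" into 2 rows:
Placing characters:
  'o' => row 0
  'h' => row 1
  'e' => row 0
  'f' => row 1
  'b' => row 0
  'g' => row 1
  'd' => row 0
  'm' => row 1
  'f' => row 0
  'o' => row 1
Rows:
  Row 0: "oebdf"
  Row 1: "hfgmo"
First row length: 5

5


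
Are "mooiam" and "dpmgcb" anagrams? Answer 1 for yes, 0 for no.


Strings: "mooiam", "dpmgcb"
Sorted first:  aimmoo
Sorted second: bcdgmp
Differ at position 0: 'a' vs 'b' => not anagrams

0


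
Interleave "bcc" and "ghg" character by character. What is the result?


Interleaving "bcc" and "ghg":
  Position 0: 'b' from first, 'g' from second => "bg"
  Position 1: 'c' from first, 'h' from second => "ch"
  Position 2: 'c' from first, 'g' from second => "cg"
Result: bgchcg

bgchcg


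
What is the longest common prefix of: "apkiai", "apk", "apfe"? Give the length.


Words: apkiai, apk, apfe
  Position 0: all 'a' => match
  Position 1: all 'p' => match
  Position 2: ('k', 'k', 'f') => mismatch, stop
LCP = "ap" (length 2)

2


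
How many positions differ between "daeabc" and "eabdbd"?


Comparing "daeabc" and "eabdbd" position by position:
  Position 0: 'd' vs 'e' => DIFFER
  Position 1: 'a' vs 'a' => same
  Position 2: 'e' vs 'b' => DIFFER
  Position 3: 'a' vs 'd' => DIFFER
  Position 4: 'b' vs 'b' => same
  Position 5: 'c' vs 'd' => DIFFER
Positions that differ: 4

4


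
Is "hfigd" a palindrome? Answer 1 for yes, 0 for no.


Input: hfigd
Reversed: dgifh
  Compare pos 0 ('h') with pos 4 ('d'): MISMATCH
  Compare pos 1 ('f') with pos 3 ('g'): MISMATCH
Result: not a palindrome

0


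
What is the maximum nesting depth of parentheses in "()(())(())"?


Input: "()(())(())"
Tracking depth:
  Position 0 '(': depth becomes 1
  Position 1 ')': depth becomes 0
  Position 2 '(': depth becomes 1
  Position 3 '(': depth becomes 2
  Position 4 ')': depth becomes 1
  Position 5 ')': depth becomes 0
  Position 6 '(': depth becomes 1
  Position 7 '(': depth becomes 2
  Position 8 ')': depth becomes 1
  Position 9 ')': depth becomes 0
Maximum depth reached: 2

2


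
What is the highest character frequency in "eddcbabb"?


Input: eddcbabb
Character counts:
  'a': 1
  'b': 3
  'c': 1
  'd': 2
  'e': 1
Maximum frequency: 3

3


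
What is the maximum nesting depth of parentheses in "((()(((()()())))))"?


Input: "((()(((()()())))))"
Tracking depth:
  Position 0 '(': depth becomes 1
  Position 1 '(': depth becomes 2
  Position 2 '(': depth becomes 3
  Position 3 ')': depth becomes 2
  Position 4 '(': depth becomes 3
  Position 5 '(': depth becomes 4
  Position 6 '(': depth becomes 5
  Position 7 '(': depth becomes 6
  Position 8 ')': depth becomes 5
  Position 9 '(': depth becomes 6
  Position 10 ')': depth becomes 5
  Position 11 '(': depth becomes 6
  Position 12 ')': depth becomes 5
  Position 13 ')': depth becomes 4
  Position 14 ')': depth becomes 3
  Position 15 ')': depth becomes 2
  Position 16 ')': depth becomes 1
  Position 17 ')': depth becomes 0
Maximum depth reached: 6

6


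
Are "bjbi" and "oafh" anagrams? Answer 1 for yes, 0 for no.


Strings: "bjbi", "oafh"
Sorted first:  bbij
Sorted second: afho
Differ at position 0: 'b' vs 'a' => not anagrams

0


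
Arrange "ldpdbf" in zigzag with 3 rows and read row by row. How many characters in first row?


Zigzag "ldpdbf" into 3 rows:
Placing characters:
  'l' => row 0
  'd' => row 1
  'p' => row 2
  'd' => row 1
  'b' => row 0
  'f' => row 1
Rows:
  Row 0: "lb"
  Row 1: "ddf"
  Row 2: "p"
First row length: 2

2


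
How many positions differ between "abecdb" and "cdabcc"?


Comparing "abecdb" and "cdabcc" position by position:
  Position 0: 'a' vs 'c' => DIFFER
  Position 1: 'b' vs 'd' => DIFFER
  Position 2: 'e' vs 'a' => DIFFER
  Position 3: 'c' vs 'b' => DIFFER
  Position 4: 'd' vs 'c' => DIFFER
  Position 5: 'b' vs 'c' => DIFFER
Positions that differ: 6

6


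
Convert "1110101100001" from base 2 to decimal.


Input: "1110101100001" in base 2
Positional expansion:
  Digit '1' (value 1) x 2^12 = 4096
  Digit '1' (value 1) x 2^11 = 2048
  Digit '1' (value 1) x 2^10 = 1024
  Digit '0' (value 0) x 2^9 = 0
  Digit '1' (value 1) x 2^8 = 256
  Digit '0' (value 0) x 2^7 = 0
  Digit '1' (value 1) x 2^6 = 64
  Digit '1' (value 1) x 2^5 = 32
  Digit '0' (value 0) x 2^4 = 0
  Digit '0' (value 0) x 2^3 = 0
  Digit '0' (value 0) x 2^2 = 0
  Digit '0' (value 0) x 2^1 = 0
  Digit '1' (value 1) x 2^0 = 1
Sum = 7521

7521


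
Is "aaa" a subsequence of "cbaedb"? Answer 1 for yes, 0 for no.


Check if "aaa" is a subsequence of "cbaedb"
Greedy scan:
  Position 0 ('c'): no match needed
  Position 1 ('b'): no match needed
  Position 2 ('a'): matches sub[0] = 'a'
  Position 3 ('e'): no match needed
  Position 4 ('d'): no match needed
  Position 5 ('b'): no match needed
Only matched 1/3 characters => not a subsequence

0


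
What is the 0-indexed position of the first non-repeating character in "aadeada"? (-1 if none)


Input: aadeada
Character frequencies:
  'a': 4
  'd': 2
  'e': 1
Scanning left to right for freq == 1:
  Position 0 ('a'): freq=4, skip
  Position 1 ('a'): freq=4, skip
  Position 2 ('d'): freq=2, skip
  Position 3 ('e'): unique! => answer = 3

3


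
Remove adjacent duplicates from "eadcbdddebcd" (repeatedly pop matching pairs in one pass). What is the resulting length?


Input: eadcbdddebcd
Stack-based adjacent duplicate removal:
  Read 'e': push. Stack: e
  Read 'a': push. Stack: ea
  Read 'd': push. Stack: ead
  Read 'c': push. Stack: eadc
  Read 'b': push. Stack: eadcb
  Read 'd': push. Stack: eadcbd
  Read 'd': matches stack top 'd' => pop. Stack: eadcb
  Read 'd': push. Stack: eadcbd
  Read 'e': push. Stack: eadcbde
  Read 'b': push. Stack: eadcbdeb
  Read 'c': push. Stack: eadcbdebc
  Read 'd': push. Stack: eadcbdebcd
Final stack: "eadcbdebcd" (length 10)

10


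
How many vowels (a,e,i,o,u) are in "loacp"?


Input: loacp
Checking each character:
  'l' at position 0: consonant
  'o' at position 1: vowel (running total: 1)
  'a' at position 2: vowel (running total: 2)
  'c' at position 3: consonant
  'p' at position 4: consonant
Total vowels: 2

2


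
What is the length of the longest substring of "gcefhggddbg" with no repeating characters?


Input: "gcefhggddbg"
Sliding window (track last position of each char):
  Position 0 ('g'): window [0,0] length 1 -- new best
  Position 1 ('c'): window [0,1] length 2 -- new best
  Position 2 ('e'): window [0,2] length 3 -- new best
  Position 3 ('f'): window [0,3] length 4 -- new best
  Position 4 ('h'): window [0,4] length 5 -- new best
  Position 5 ('g'): repeat (last at 0), move window start to 1
  Position 5 ('g'): window [1,5] length 5
  Position 6 ('g'): repeat (last at 5), move window start to 6
  Position 6 ('g'): window [6,6] length 1
  Position 7 ('d'): window [6,7] length 2
  Position 8 ('d'): repeat (last at 7), move window start to 8
  Position 8 ('d'): window [8,8] length 1
  Position 9 ('b'): window [8,9] length 2
  Position 10 ('g'): window [8,10] length 3
Longest substring with no repeats: "gcefh" with length 5

5


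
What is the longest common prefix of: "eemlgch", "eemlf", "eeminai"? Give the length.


Words: eemlgch, eemlf, eeminai
  Position 0: all 'e' => match
  Position 1: all 'e' => match
  Position 2: all 'm' => match
  Position 3: ('l', 'l', 'i') => mismatch, stop
LCP = "eem" (length 3)

3


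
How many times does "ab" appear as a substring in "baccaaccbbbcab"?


Searching for "ab" in "baccaaccbbbcab"
Scanning each position:
  Position 0: "ba" => no
  Position 1: "ac" => no
  Position 2: "cc" => no
  Position 3: "ca" => no
  Position 4: "aa" => no
  Position 5: "ac" => no
  Position 6: "cc" => no
  Position 7: "cb" => no
  Position 8: "bb" => no
  Position 9: "bb" => no
  Position 10: "bc" => no
  Position 11: "ca" => no
  Position 12: "ab" => MATCH
Total occurrences: 1

1


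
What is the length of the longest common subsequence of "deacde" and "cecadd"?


LCS of "deacde" and "cecadd"
DP table:
           c    e    c    a    d    d
      0    0    0    0    0    0    0
  d   0    0    0    0    0    1    1
  e   0    0    1    1    1    1    1
  a   0    0    1    1    2    2    2
  c   0    1    1    2    2    2    2
  d   0    1    1    2    2    3    3
  e   0    1    2    2    2    3    3
LCS length = dp[6][6] = 3

3


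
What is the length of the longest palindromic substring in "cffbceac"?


Input: "cffbceac"
Checking substrings for palindromes:
  [1:3] "ff" (len 2) => palindrome
Longest palindromic substring: "ff" with length 2

2


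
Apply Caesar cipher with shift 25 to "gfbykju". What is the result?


Caesar cipher: shift "gfbykju" by 25
  'g' (pos 6) + 25 = pos 5 = 'f'
  'f' (pos 5) + 25 = pos 4 = 'e'
  'b' (pos 1) + 25 = pos 0 = 'a'
  'y' (pos 24) + 25 = pos 23 = 'x'
  'k' (pos 10) + 25 = pos 9 = 'j'
  'j' (pos 9) + 25 = pos 8 = 'i'
  'u' (pos 20) + 25 = pos 19 = 't'
Result: feaxjit

feaxjit


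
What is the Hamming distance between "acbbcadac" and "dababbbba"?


Comparing "acbbcadac" and "dababbbba" position by position:
  Position 0: 'a' vs 'd' => differ
  Position 1: 'c' vs 'a' => differ
  Position 2: 'b' vs 'b' => same
  Position 3: 'b' vs 'a' => differ
  Position 4: 'c' vs 'b' => differ
  Position 5: 'a' vs 'b' => differ
  Position 6: 'd' vs 'b' => differ
  Position 7: 'a' vs 'b' => differ
  Position 8: 'c' vs 'a' => differ
Total differences (Hamming distance): 8

8


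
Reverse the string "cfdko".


Input: cfdko
Reading characters right to left:
  Position 4: 'o'
  Position 3: 'k'
  Position 2: 'd'
  Position 1: 'f'
  Position 0: 'c'
Reversed: okdfc

okdfc


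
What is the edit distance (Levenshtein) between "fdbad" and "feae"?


Computing edit distance: "fdbad" -> "feae"
DP table:
           f    e    a    e
      0    1    2    3    4
  f   1    0    1    2    3
  d   2    1    1    2    3
  b   3    2    2    2    3
  a   4    3    3    2    3
  d   5    4    4    3    3
Edit distance = dp[5][4] = 3

3


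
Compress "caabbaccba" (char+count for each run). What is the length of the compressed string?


Input: caabbaccba
Runs:
  'c' x 1 => "c1"
  'a' x 2 => "a2"
  'b' x 2 => "b2"
  'a' x 1 => "a1"
  'c' x 2 => "c2"
  'b' x 1 => "b1"
  'a' x 1 => "a1"
Compressed: "c1a2b2a1c2b1a1"
Compressed length: 14

14


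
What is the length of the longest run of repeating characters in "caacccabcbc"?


Input: "caacccabcbc"
Scanning for longest run:
  Position 1 ('a'): new char, reset run to 1
  Position 2 ('a'): continues run of 'a', length=2
  Position 3 ('c'): new char, reset run to 1
  Position 4 ('c'): continues run of 'c', length=2
  Position 5 ('c'): continues run of 'c', length=3
  Position 6 ('a'): new char, reset run to 1
  Position 7 ('b'): new char, reset run to 1
  Position 8 ('c'): new char, reset run to 1
  Position 9 ('b'): new char, reset run to 1
  Position 10 ('c'): new char, reset run to 1
Longest run: 'c' with length 3

3


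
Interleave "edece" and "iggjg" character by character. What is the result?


Interleaving "edece" and "iggjg":
  Position 0: 'e' from first, 'i' from second => "ei"
  Position 1: 'd' from first, 'g' from second => "dg"
  Position 2: 'e' from first, 'g' from second => "eg"
  Position 3: 'c' from first, 'j' from second => "cj"
  Position 4: 'e' from first, 'g' from second => "eg"
Result: eidgegcjeg

eidgegcjeg


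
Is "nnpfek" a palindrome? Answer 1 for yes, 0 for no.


Input: nnpfek
Reversed: kefpnn
  Compare pos 0 ('n') with pos 5 ('k'): MISMATCH
  Compare pos 1 ('n') with pos 4 ('e'): MISMATCH
  Compare pos 2 ('p') with pos 3 ('f'): MISMATCH
Result: not a palindrome

0


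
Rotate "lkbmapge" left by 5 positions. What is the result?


Input: "lkbmapge", rotate left by 5
First 5 characters: "lkbma"
Remaining characters: "pge"
Concatenate remaining + first: "pge" + "lkbma" = "pgelkbma"

pgelkbma


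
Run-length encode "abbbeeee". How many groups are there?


Input: abbbeeee
Scanning for consecutive runs:
  Group 1: 'a' x 1 (positions 0-0)
  Group 2: 'b' x 3 (positions 1-3)
  Group 3: 'e' x 4 (positions 4-7)
Total groups: 3

3


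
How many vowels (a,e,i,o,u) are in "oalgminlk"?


Input: oalgminlk
Checking each character:
  'o' at position 0: vowel (running total: 1)
  'a' at position 1: vowel (running total: 2)
  'l' at position 2: consonant
  'g' at position 3: consonant
  'm' at position 4: consonant
  'i' at position 5: vowel (running total: 3)
  'n' at position 6: consonant
  'l' at position 7: consonant
  'k' at position 8: consonant
Total vowels: 3

3


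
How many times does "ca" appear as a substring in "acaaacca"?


Searching for "ca" in "acaaacca"
Scanning each position:
  Position 0: "ac" => no
  Position 1: "ca" => MATCH
  Position 2: "aa" => no
  Position 3: "aa" => no
  Position 4: "ac" => no
  Position 5: "cc" => no
  Position 6: "ca" => MATCH
Total occurrences: 2

2


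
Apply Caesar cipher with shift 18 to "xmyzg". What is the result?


Caesar cipher: shift "xmyzg" by 18
  'x' (pos 23) + 18 = pos 15 = 'p'
  'm' (pos 12) + 18 = pos 4 = 'e'
  'y' (pos 24) + 18 = pos 16 = 'q'
  'z' (pos 25) + 18 = pos 17 = 'r'
  'g' (pos 6) + 18 = pos 24 = 'y'
Result: peqry

peqry


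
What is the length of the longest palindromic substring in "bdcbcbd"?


Input: "bdcbcbd"
Checking substrings for palindromes:
  [2:5] "cbc" (len 3) => palindrome
  [3:6] "bcb" (len 3) => palindrome
Longest palindromic substring: "cbc" with length 3

3


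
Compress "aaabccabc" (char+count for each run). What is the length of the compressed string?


Input: aaabccabc
Runs:
  'a' x 3 => "a3"
  'b' x 1 => "b1"
  'c' x 2 => "c2"
  'a' x 1 => "a1"
  'b' x 1 => "b1"
  'c' x 1 => "c1"
Compressed: "a3b1c2a1b1c1"
Compressed length: 12

12


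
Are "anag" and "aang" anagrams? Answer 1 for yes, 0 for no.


Strings: "anag", "aang"
Sorted first:  aagn
Sorted second: aagn
Sorted forms match => anagrams

1


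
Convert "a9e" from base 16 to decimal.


Input: "a9e" in base 16
Positional expansion:
  Digit 'a' (value 10) x 16^2 = 2560
  Digit '9' (value 9) x 16^1 = 144
  Digit 'e' (value 14) x 16^0 = 14
Sum = 2718

2718


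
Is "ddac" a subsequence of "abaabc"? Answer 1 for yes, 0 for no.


Check if "ddac" is a subsequence of "abaabc"
Greedy scan:
  Position 0 ('a'): no match needed
  Position 1 ('b'): no match needed
  Position 2 ('a'): no match needed
  Position 3 ('a'): no match needed
  Position 4 ('b'): no match needed
  Position 5 ('c'): no match needed
Only matched 0/4 characters => not a subsequence

0


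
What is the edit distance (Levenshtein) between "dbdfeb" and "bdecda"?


Computing edit distance: "dbdfeb" -> "bdecda"
DP table:
           b    d    e    c    d    a
      0    1    2    3    4    5    6
  d   1    1    1    2    3    4    5
  b   2    1    2    2    3    4    5
  d   3    2    1    2    3    3    4
  f   4    3    2    2    3    4    4
  e   5    4    3    2    3    4    5
  b   6    5    4    3    3    4    5
Edit distance = dp[6][6] = 5

5


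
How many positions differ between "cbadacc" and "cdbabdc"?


Comparing "cbadacc" and "cdbabdc" position by position:
  Position 0: 'c' vs 'c' => same
  Position 1: 'b' vs 'd' => DIFFER
  Position 2: 'a' vs 'b' => DIFFER
  Position 3: 'd' vs 'a' => DIFFER
  Position 4: 'a' vs 'b' => DIFFER
  Position 5: 'c' vs 'd' => DIFFER
  Position 6: 'c' vs 'c' => same
Positions that differ: 5

5


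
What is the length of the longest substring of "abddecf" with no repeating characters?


Input: "abddecf"
Sliding window (track last position of each char):
  Position 0 ('a'): window [0,0] length 1 -- new best
  Position 1 ('b'): window [0,1] length 2 -- new best
  Position 2 ('d'): window [0,2] length 3 -- new best
  Position 3 ('d'): repeat (last at 2), move window start to 3
  Position 3 ('d'): window [3,3] length 1
  Position 4 ('e'): window [3,4] length 2
  Position 5 ('c'): window [3,5] length 3
  Position 6 ('f'): window [3,6] length 4 -- new best
Longest substring with no repeats: "decf" with length 4

4


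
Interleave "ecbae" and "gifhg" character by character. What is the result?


Interleaving "ecbae" and "gifhg":
  Position 0: 'e' from first, 'g' from second => "eg"
  Position 1: 'c' from first, 'i' from second => "ci"
  Position 2: 'b' from first, 'f' from second => "bf"
  Position 3: 'a' from first, 'h' from second => "ah"
  Position 4: 'e' from first, 'g' from second => "eg"
Result: egcibfaheg

egcibfaheg


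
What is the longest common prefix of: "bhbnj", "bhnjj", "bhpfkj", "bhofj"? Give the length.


Words: bhbnj, bhnjj, bhpfkj, bhofj
  Position 0: all 'b' => match
  Position 1: all 'h' => match
  Position 2: ('b', 'n', 'p', 'o') => mismatch, stop
LCP = "bh" (length 2)

2
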